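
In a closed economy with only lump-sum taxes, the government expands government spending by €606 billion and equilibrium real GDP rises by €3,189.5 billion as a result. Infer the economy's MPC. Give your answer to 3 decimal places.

Implied spending multiplier k = ΔY/ΔG = 3,189.5/606 ≈ 5.2632.
Since k = 1/(1 − MPC), MPC = 1 − 1/k = 1 − ΔG/ΔY = 1 − 606/3,189.5 ≈ 0.810.

0.810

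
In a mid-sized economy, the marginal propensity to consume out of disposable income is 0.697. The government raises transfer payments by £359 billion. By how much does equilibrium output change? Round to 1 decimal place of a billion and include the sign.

+£825.8 billion

The transfer change shifts disposable income by +£359 billion, so first-round consumption changes by c·ΔTR = 0.697 × (+£359 billion) = +£250.223 billion.
Expenditure multiplier = 1/(1 − MPC) = 1/(1 − 0.697) = 1/0.303 ≈ 3.3.
The transfer multiplier is c × k ≈ 2.3, so ΔY = k × (c·ΔTR) = (+£250.223 billion) / 0.303 ≈ +£825.8 billion.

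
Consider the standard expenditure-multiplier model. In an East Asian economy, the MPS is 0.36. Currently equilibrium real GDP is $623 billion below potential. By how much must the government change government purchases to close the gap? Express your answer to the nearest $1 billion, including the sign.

+$224 billion

MPC = 1 − MPS = 1 − 0.36 = 0.64.
Spending multiplier = 1/(1 − MPC) = 1/(1 − 0.64) = 1/0.36 ≈ 2.778.
Need ΔY = +$623 billion, so ΔG = ΔY/k = (+$623 billion) × 0.36 ≈ +$224 billion.
The government should increase government purchases by $224 billion.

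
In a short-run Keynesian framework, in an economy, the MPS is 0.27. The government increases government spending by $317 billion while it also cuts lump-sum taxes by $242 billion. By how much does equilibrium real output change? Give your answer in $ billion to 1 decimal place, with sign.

+$1,828.4 billion

MPC = 1 − MPS = 1 − 0.27 = 0.73.
Expenditure multiplier = 1/(1 − MPC) = 1/(1 − 0.73) = 1/0.27 ≈ 3.704.
ΔG contributes k·ΔG = (+$317 billion) / 0.27 ≈ +$1,174.1 billion.
ΔT of −$242 billion changes first-round spending by −c·ΔT = +$176.66 billion, contributing k·(−c·ΔT) = (+$176.66 billion) / 0.27 ≈ +$654.3 billion.
Net ΔY = k(ΔG − c·ΔT) = (+$493.66 billion) / 0.27 ≈ +$1,828.4 billion.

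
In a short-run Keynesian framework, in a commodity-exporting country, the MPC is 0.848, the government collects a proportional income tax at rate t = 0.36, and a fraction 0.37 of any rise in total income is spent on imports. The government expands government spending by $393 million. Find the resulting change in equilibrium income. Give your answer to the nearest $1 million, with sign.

+$475 million

Spending multiplier = 1/(1 − c(1−t) + m) = 1/(1 − 0.848×0.64 + 0.37) = 1/0.82728 ≈ 1.209.
ΔY = k × ΔG = (+$393 million) / 0.82728 ≈ +$475 million.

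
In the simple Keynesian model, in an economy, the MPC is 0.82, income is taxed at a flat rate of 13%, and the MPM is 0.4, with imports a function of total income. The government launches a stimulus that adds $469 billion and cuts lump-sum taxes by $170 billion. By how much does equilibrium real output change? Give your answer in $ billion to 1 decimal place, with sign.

Expenditure multiplier = 1/(1 − c(1−t) + m) = 1/(1 − 0.82×0.87 + 0.4) = 1/0.6866 ≈ 1.456.
ΔG contributes k·ΔG = (+$469 billion) / 0.6866 ≈ +$683.1 billion.
ΔT of −$170 billion changes first-round spending by −c·ΔT = +$139.4 billion, contributing k·(−c·ΔT) = (+$139.4 billion) / 0.6866 ≈ +$203 billion.
Net ΔY = k(ΔG − c·ΔT) = (+$608.4 billion) / 0.6866 ≈ +$886.1 billion.

+$886.1 billion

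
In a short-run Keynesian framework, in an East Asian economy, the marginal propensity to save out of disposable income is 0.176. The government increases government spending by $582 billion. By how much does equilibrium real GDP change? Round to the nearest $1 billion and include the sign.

+$3,307 billion

MPC = 1 − MPS = 1 − 0.176 = 0.824.
Expenditure multiplier = 1/(1 − MPC) = 1/(1 − 0.824) = 1/0.176 ≈ 5.682.
ΔY = k × ΔG = (+$582 billion) / 0.176 ≈ +$3,307 billion.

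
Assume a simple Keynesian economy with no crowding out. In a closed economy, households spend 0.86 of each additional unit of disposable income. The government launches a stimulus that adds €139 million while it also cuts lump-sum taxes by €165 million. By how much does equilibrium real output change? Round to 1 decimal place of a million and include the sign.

Expenditure multiplier = 1/(1 − MPC) = 1/(1 − 0.86) = 1/0.14 ≈ 7.143.
ΔG contributes k·ΔG = (+€139 million) / 0.14 ≈ +€992.9 million.
ΔT of −€165 million changes first-round spending by −c·ΔT = +€141.9 million, contributing k·(−c·ΔT) = (+€141.9 million) / 0.14 ≈ +€1,013.6 million.
Net ΔY = k(ΔG − c·ΔT) = (+€280.9 million) / 0.14 ≈ +€2,006.4 million.

+€2,006.4 million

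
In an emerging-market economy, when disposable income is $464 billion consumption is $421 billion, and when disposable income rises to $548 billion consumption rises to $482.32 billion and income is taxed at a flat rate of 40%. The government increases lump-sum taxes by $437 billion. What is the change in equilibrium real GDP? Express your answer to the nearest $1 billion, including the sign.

−$568 billion

MPC = ΔC/ΔYd = (482.32 − 421)/(548 − 464) = 61.32/84 = 0.73.
A lump-sum tax change of +$437 billion shifts disposable income by −$437 billion; first-round consumption changes by −c × ΔT = −0.73 × (+$437 billion) = −$319.01 billion.
Expenditure multiplier = 1/(1 − c(1−t)) = 1/(1 − 0.73×0.6) = 1/0.562 ≈ 1.779.
The tax multiplier is −c × k ≈ −1.299, so ΔY = k × (−c·ΔT) = (−$319.01 billion) / 0.562 ≈ −$568 billion.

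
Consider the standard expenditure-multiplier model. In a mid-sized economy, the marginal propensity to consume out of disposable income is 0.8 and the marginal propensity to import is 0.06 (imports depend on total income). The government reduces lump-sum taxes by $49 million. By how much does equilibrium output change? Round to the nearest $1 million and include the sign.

+$151 million

A lump-sum tax change of −$49 million shifts disposable income by +$49 million; first-round consumption changes by −c × ΔT = −0.8 × (−$49 million) = +$39.2 million.
Expenditure multiplier = 1/(1 − c + m) = 1/(1 − 0.8 + 0.06) = 1/0.26 ≈ 3.846.
The tax multiplier is −c × k ≈ −3.077, so ΔY = k × (−c·ΔT) = (+$39.2 million) / 0.26 ≈ +$151 million.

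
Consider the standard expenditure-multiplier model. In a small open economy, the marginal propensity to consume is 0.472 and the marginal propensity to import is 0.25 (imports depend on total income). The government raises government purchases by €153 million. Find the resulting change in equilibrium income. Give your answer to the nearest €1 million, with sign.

Expenditure multiplier = 1/(1 − c + m) = 1/(1 − 0.472 + 0.25) = 1/0.778 ≈ 1.285.
ΔY = k × ΔG = (+€153 million) / 0.778 ≈ +€197 million.

+€197 million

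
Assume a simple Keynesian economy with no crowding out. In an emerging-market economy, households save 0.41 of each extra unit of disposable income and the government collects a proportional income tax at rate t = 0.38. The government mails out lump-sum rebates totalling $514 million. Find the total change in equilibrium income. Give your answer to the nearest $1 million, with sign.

MPC = 1 − MPS = 1 − 0.41 = 0.59.
A lump-sum tax change of −$514 million shifts disposable income by +$514 million; first-round consumption changes by −c × ΔT = −0.59 × (−$514 million) = +$303.26 million.
Expenditure multiplier = 1/(1 − c(1−t)) = 1/(1 − 0.59×0.62) = 1/0.6342 ≈ 1.577.
The tax multiplier is −c × k ≈ −0.93, so ΔY = k × (−c·ΔT) = (+$303.26 million) / 0.6342 ≈ +$478 million.

+$478 million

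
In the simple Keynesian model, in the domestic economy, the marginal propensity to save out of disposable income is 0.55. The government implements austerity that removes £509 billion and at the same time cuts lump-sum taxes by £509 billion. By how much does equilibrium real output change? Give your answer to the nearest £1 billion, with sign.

−£509 billion

MPC = 1 − MPS = 1 − 0.55 = 0.45.
Expenditure multiplier = 1/(1 − MPC) = 1/(1 − 0.45) = 1/0.55 ≈ 1.818.
ΔG contributes k·ΔG = (−£509 billion) / 0.55 ≈ −£925.5 billion.
ΔT of −£509 billion changes first-round spending by −c·ΔT = +£229.05 billion, contributing k·(−c·ΔT) = (+£229.05 billion) / 0.55 ≈ +£416.5 billion.
With ΔG = ΔT and no other leakages, the balanced-budget multiplier is 1, so ΔY = ΔG = −£509 billion.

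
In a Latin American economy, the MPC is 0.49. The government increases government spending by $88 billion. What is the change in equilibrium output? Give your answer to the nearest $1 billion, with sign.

Spending multiplier = 1/(1 − MPC) = 1/(1 − 0.49) = 1/0.51 ≈ 1.961.
ΔY = k × ΔG = (+$88 billion) / 0.51 ≈ +$173 billion.

+$173 billion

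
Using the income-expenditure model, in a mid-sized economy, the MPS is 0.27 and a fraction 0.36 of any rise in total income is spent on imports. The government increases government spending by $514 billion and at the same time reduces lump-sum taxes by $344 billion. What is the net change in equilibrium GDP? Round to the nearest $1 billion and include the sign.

MPC = 1 − MPS = 1 − 0.27 = 0.73.
Expenditure multiplier = 1/(1 − c + m) = 1/(1 − 0.73 + 0.36) = 1/0.63 ≈ 1.587.
ΔG contributes k·ΔG = (+$514 billion) / 0.63 ≈ +$815.9 billion.
ΔT of −$344 billion changes first-round spending by −c·ΔT = +$251.12 billion, contributing k·(−c·ΔT) = (+$251.12 billion) / 0.63 ≈ +$398.6 billion.
Net ΔY = k(ΔG − c·ΔT) = (+$765.12 billion) / 0.63 ≈ +$1,214 billion.

+$1,214 billion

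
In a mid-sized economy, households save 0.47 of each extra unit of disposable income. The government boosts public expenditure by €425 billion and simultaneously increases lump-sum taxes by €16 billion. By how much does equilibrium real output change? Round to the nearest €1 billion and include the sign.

MPC = 1 − MPS = 1 − 0.47 = 0.53.
Expenditure multiplier = 1/(1 − MPC) = 1/(1 − 0.53) = 1/0.47 ≈ 2.128.
ΔG contributes k·ΔG = (+€425 billion) / 0.47 ≈ +€904.3 billion.
ΔT of +€16 billion changes first-round spending by −c·ΔT = −€8.48 billion, contributing k·(−c·ΔT) = (−€8.48 billion) / 0.47 ≈ −€18 billion.
Net ΔY = k(ΔG − c·ΔT) = (+€416.52 billion) / 0.47 ≈ +€886 billion.

+€886 billion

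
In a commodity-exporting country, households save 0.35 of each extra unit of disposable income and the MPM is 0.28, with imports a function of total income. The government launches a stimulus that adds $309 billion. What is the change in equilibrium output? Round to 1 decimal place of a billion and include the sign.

+$490.5 billion

MPC = 1 − MPS = 1 − 0.35 = 0.65.
Expenditure multiplier = 1/(1 − c + m) = 1/(1 − 0.65 + 0.28) = 1/0.63 ≈ 1.587.
ΔY = k × ΔG = (+$309 billion) / 0.63 ≈ +$490.5 billion.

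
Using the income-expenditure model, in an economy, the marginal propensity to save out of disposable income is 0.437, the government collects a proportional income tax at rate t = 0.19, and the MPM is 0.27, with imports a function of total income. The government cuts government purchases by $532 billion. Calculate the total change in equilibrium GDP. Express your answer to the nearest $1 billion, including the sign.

−$654 billion

MPC = 1 − MPS = 1 − 0.437 = 0.563.
Expenditure multiplier = 1/(1 − c(1−t) + m) = 1/(1 − 0.563×0.81 + 0.27) = 1/0.81397 ≈ 1.229.
ΔY = k × ΔG = (−$532 billion) / 0.81397 ≈ −$654 billion.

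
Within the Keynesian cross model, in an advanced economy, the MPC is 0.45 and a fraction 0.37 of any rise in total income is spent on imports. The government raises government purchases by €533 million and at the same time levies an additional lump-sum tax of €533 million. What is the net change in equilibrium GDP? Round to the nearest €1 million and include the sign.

Expenditure multiplier = 1/(1 − c + m) = 1/(1 − 0.45 + 0.37) = 1/0.92 ≈ 1.087.
ΔG contributes k·ΔG = (+€533 million) / 0.92 ≈ +€579.3 million.
ΔT of +€533 million changes first-round spending by −c·ΔT = −€239.85 million, contributing k·(−c·ΔT) = (−€239.85 million) / 0.92 ≈ −€260.7 million.
Net ΔY = k(ΔG − c·ΔT) = (+€293.15 million) / 0.92 ≈ +€319 million.

+€319 million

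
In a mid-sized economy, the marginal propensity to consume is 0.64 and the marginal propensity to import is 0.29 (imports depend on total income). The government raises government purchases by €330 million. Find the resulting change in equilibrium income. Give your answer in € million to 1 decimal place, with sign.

Spending multiplier = 1/(1 − c + m) = 1/(1 − 0.64 + 0.29) = 1/0.65 ≈ 1.538.
ΔY = k × ΔG = (+€330 million) / 0.65 ≈ +€507.7 million.

+€507.7 million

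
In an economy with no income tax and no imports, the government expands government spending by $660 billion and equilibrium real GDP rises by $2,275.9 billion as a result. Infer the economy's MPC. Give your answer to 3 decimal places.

0.710

Implied spending multiplier k = ΔY/ΔG = 2,275.9/660 ≈ 3.4483.
Since k = 1/(1 − MPC), MPC = 1 − 1/k = 1 − ΔG/ΔY = 1 − 660/2,275.9 ≈ 0.710.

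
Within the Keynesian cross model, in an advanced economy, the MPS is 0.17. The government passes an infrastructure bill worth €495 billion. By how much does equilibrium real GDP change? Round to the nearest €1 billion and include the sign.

+€2,912 billion

MPC = 1 − MPS = 1 − 0.17 = 0.83.
Spending multiplier = 1/(1 − MPC) = 1/(1 − 0.83) = 1/0.17 ≈ 5.882.
ΔY = k × ΔG = (+€495 billion) / 0.17 ≈ +€2,912 billion.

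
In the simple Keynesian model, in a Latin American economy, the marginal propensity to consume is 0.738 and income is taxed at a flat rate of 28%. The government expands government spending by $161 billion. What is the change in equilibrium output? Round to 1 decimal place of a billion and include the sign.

+$343.5 billion

Expenditure multiplier = 1/(1 − c(1−t)) = 1/(1 − 0.738×0.72) = 1/0.46864 ≈ 2.134.
ΔY = k × ΔG = (+$161 billion) / 0.46864 ≈ +$343.5 billion.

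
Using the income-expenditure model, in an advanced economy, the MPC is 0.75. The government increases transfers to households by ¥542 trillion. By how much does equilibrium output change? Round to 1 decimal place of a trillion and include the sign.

+¥1,626.0 trillion

The transfer change shifts disposable income by +¥542 trillion, so first-round consumption changes by c·ΔTR = 0.75 × (+¥542 trillion) = +¥406.5 trillion.
Expenditure multiplier = 1/(1 − MPC) = 1/(1 − 0.75) = 1/0.25 = 4.
The transfer multiplier is c × k = 3, so ΔY = k × (c·ΔTR) = (+¥406.5 trillion) / 0.25 = +¥1,626 trillion.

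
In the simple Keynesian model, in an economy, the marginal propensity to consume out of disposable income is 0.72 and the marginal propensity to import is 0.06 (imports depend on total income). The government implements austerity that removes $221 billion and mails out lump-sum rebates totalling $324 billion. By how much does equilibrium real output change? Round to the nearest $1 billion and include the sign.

Expenditure multiplier = 1/(1 − c + m) = 1/(1 − 0.72 + 0.06) = 1/0.34 ≈ 2.941.
ΔG contributes k·ΔG = (−$221 billion) / 0.34 = −$650 billion.
ΔT of −$324 billion changes first-round spending by −c·ΔT = +$233.28 billion, contributing k·(−c·ΔT) = (+$233.28 billion) / 0.34 ≈ +$686.1 billion.
Net ΔY = k(ΔG − c·ΔT) = (+$12.28 billion) / 0.34 ≈ +$36 billion.

+$36 billion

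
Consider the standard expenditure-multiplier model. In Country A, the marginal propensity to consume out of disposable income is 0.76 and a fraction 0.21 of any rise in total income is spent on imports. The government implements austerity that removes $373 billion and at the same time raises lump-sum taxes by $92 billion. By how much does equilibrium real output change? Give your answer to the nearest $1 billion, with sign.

Expenditure multiplier = 1/(1 − c + m) = 1/(1 − 0.76 + 0.21) = 1/0.45 ≈ 2.222.
ΔG contributes k·ΔG = (−$373 billion) / 0.45 ≈ −$828.9 billion.
ΔT of +$92 billion changes first-round spending by −c·ΔT = −$69.92 billion, contributing k·(−c·ΔT) = (−$69.92 billion) / 0.45 ≈ −$155.4 billion.
Net ΔY = k(ΔG − c·ΔT) = (−$442.92 billion) / 0.45 ≈ −$984 billion.

−$984 billion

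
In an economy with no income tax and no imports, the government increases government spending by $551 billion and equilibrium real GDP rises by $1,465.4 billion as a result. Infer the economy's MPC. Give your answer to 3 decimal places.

Implied spending multiplier k = ΔY/ΔG = 1,465.4/551 ≈ 2.6595.
Since k = 1/(1 − MPC), MPC = 1 − 1/k = 1 − ΔG/ΔY = 1 − 551/1,465.4 ≈ 0.624.

0.624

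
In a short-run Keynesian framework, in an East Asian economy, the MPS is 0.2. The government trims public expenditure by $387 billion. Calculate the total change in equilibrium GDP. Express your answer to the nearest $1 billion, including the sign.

−$1,935 billion

MPC = 1 − MPS = 1 − 0.2 = 0.8.
Government-spending multiplier = 1/(1 − MPC) = 1/(1 − 0.8) = 1/0.2 = 5.
ΔY = k × ΔG = (−$387 billion) / 0.2 = −$1,935 billion.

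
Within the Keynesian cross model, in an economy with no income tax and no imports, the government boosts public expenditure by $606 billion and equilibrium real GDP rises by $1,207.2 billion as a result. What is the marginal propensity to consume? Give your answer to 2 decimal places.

Implied spending multiplier k = ΔY/ΔG = 1,207.2/606 ≈ 1.9921.
Since k = 1/(1 − MPC), MPC = 1 − 1/k = 1 − ΔG/ΔY = 1 − 606/1,207.2 ≈ 0.50.

0.50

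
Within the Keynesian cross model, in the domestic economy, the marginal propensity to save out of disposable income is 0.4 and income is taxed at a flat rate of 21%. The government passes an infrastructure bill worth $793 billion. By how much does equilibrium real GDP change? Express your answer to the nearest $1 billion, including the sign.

MPC = 1 − MPS = 1 − 0.4 = 0.6.
Spending multiplier = 1/(1 − c(1−t)) = 1/(1 − 0.6×0.79) = 1/0.526 ≈ 1.901.
ΔY = k × ΔG = (+$793 billion) / 0.526 ≈ +$1,508 billion.

+$1,508 billion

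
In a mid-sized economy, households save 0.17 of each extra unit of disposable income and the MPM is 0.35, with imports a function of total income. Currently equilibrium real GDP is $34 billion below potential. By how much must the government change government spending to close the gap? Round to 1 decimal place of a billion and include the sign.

MPC = 1 − MPS = 1 − 0.17 = 0.83.
Spending multiplier = 1/(1 − c + m) = 1/(1 − 0.83 + 0.35) = 1/0.52 ≈ 1.923.
Need ΔY = +$34 billion, so ΔG = ΔY/k = (+$34 billion) × 0.52 ≈ +$17.7 billion.
The government should increase government spending by $17.7 billion.

+$17.7 billion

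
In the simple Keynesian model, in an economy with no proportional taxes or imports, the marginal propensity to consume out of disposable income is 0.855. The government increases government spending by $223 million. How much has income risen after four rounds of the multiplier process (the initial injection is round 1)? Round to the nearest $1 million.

$716 million

Round 1 adds ΔG = $223 million; each later round is MPC = 0.855 times the previous.
After 4 rounds: 223 + 190.665 + 163.018575 + 139.380881625 = ΔG·(1 − c^4)/(1 − c) = 223 × (1 − 0.534397550625)/0.145 ≈ $716 million.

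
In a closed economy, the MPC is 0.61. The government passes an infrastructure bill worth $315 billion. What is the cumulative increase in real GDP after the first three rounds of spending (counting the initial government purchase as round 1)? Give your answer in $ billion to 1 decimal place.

$624.4 billion

Round 1 adds ΔG = $315 billion; each later round is MPC = 0.61 times the previous.
After 3 rounds: 315 + 192.15 + 117.2115 = ΔG·(1 − c^3)/(1 − c) = 315 × (1 − 0.226981)/0.39 ≈ $624.4 billion.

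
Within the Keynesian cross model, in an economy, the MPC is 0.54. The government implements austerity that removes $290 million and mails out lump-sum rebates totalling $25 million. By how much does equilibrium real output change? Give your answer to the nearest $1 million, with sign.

−$601 million

Expenditure multiplier = 1/(1 − MPC) = 1/(1 − 0.54) = 1/0.46 ≈ 2.174.
ΔG contributes k·ΔG = (−$290 million) / 0.46 ≈ −$630.4 million.
ΔT of −$25 million changes first-round spending by −c·ΔT = +$13.5 million, contributing k·(−c·ΔT) = (+$13.5 million) / 0.46 ≈ +$29.3 million.
Net ΔY = k(ΔG − c·ΔT) = (−$276.5 million) / 0.46 ≈ −$601 million.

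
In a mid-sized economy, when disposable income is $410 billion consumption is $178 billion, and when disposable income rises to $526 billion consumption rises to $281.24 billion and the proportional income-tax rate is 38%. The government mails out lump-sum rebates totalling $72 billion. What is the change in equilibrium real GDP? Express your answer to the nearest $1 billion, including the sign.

+$143 billion

MPC = ΔC/ΔYd = (281.24 − 178)/(526 − 410) = 103.24/116 = 0.89.
A lump-sum tax change of −$72 billion shifts disposable income by +$72 billion; first-round consumption changes by −c × ΔT = −0.89 × (−$72 billion) = +$64.08 billion.
Expenditure multiplier = 1/(1 − c(1−t)) = 1/(1 − 0.89×0.62) = 1/0.4482 ≈ 2.231.
The tax multiplier is −c × k ≈ −1.986, so ΔY = k × (−c·ΔT) = (+$64.08 billion) / 0.4482 ≈ +$143 billion.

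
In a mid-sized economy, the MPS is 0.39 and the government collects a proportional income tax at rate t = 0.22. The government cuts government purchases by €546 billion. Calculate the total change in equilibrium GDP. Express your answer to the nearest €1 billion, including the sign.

MPC = 1 − MPS = 1 − 0.39 = 0.61.
Expenditure multiplier = 1/(1 − c(1−t)) = 1/(1 − 0.61×0.78) = 1/0.5242 ≈ 1.908.
ΔY = k × ΔG = (−€546 billion) / 0.5242 ≈ −€1,042 billion.

−€1,042 billion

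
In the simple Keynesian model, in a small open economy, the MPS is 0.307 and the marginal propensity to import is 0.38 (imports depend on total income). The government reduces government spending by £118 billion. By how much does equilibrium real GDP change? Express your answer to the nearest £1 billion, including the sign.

−£172 billion

MPC = 1 − MPS = 1 − 0.307 = 0.693.
Government-spending multiplier = 1/(1 − c + m) = 1/(1 − 0.693 + 0.38) = 1/0.687 ≈ 1.456.
ΔY = k × ΔG = (−£118 billion) / 0.687 ≈ −£172 billion.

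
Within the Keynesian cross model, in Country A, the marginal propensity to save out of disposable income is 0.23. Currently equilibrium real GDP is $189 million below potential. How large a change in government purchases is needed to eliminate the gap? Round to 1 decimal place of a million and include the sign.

+$43.5 million

MPC = 1 − MPS = 1 − 0.23 = 0.77.
Spending multiplier = 1/(1 − MPC) = 1/(1 − 0.77) = 1/0.23 ≈ 4.348.
Need ΔY = +$189 million, so ΔG = ΔY/k = (+$189 million) × 0.23 ≈ +$43.5 million.
The government should increase government purchases by $43.5 million.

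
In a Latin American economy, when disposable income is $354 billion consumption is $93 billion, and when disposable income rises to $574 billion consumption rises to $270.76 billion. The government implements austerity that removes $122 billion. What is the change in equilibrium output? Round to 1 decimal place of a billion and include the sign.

MPC = ΔC/ΔYd = (270.76 − 93)/(574 − 354) = 177.76/220 = 0.808.
Expenditure multiplier = 1/(1 − MPC) = 1/(1 − 0.808) = 1/0.192 ≈ 5.208.
ΔY = k × ΔG = (−$122 billion) / 0.192 ≈ −$635.4 billion.

−$635.4 billion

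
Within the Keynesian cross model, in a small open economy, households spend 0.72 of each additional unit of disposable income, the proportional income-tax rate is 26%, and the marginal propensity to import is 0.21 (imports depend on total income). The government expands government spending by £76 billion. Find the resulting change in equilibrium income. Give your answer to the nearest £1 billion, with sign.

+£112 billion

Spending multiplier = 1/(1 − c(1−t) + m) = 1/(1 − 0.72×0.74 + 0.21) = 1/0.6772 ≈ 1.477.
ΔY = k × ΔG = (+£76 billion) / 0.6772 ≈ +£112 billion.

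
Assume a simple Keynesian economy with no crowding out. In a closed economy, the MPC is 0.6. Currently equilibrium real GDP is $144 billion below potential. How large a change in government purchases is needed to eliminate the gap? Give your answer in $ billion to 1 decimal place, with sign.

Spending multiplier = 1/(1 − MPC) = 1/(1 − 0.6) = 1/0.4 = 2.5.
Need ΔY = +$144 billion, so ΔG = ΔY/k = (+$144 billion) × 0.4 = +$57.6 billion.
The government should increase government purchases by $57.6 billion.

+$57.6 billion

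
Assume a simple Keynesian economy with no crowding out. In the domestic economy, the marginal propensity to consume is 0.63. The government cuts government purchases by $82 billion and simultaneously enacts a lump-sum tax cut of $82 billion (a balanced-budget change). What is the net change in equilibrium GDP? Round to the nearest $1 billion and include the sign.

−$82 billion

Expenditure multiplier = 1/(1 − MPC) = 1/(1 − 0.63) = 1/0.37 ≈ 2.703.
ΔG contributes k·ΔG = (−$82 billion) / 0.37 ≈ −$221.6 billion.
ΔT of −$82 billion changes first-round spending by −c·ΔT = +$51.66 billion, contributing k·(−c·ΔT) = (+$51.66 billion) / 0.37 ≈ +$139.6 billion.
With ΔG = ΔT and no other leakages, the balanced-budget multiplier is 1, so ΔY = ΔG = −$82 billion.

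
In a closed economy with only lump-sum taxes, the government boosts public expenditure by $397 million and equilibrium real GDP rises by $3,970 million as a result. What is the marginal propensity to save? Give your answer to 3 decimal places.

0.100

Implied spending multiplier k = ΔY/ΔG = 3,970/397 = 10.
Since k = 1/(1 − MPC), MPC = 1 − 1/k = 1 − ΔG/ΔY = 1 − 397/3,970 = 0.900.
MPS = 1 − MPC = 0.100.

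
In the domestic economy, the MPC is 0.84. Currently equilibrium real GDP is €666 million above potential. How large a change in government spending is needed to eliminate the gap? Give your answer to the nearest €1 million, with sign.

−€107 million

Spending multiplier = 1/(1 − MPC) = 1/(1 − 0.84) = 1/0.16 = 6.25.
Need ΔY = −€666 million, so ΔG = ΔY/k = (−€666 million) × 0.16 ≈ −€107 million.
The government should cut government spending by €107 million.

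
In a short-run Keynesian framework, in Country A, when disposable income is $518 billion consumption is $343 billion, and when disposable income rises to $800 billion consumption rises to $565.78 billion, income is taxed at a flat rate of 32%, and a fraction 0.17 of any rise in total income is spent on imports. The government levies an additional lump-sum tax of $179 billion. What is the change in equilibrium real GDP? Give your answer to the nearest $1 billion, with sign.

−$223 billion

MPC = ΔC/ΔYd = (565.78 − 343)/(800 − 518) = 222.78/282 = 0.79.
A lump-sum tax change of +$179 billion shifts disposable income by −$179 billion; first-round consumption changes by −c × ΔT = −0.79 × (+$179 billion) = −$141.41 billion.
Expenditure multiplier = 1/(1 − c(1−t) + m) = 1/(1 − 0.79×0.68 + 0.17) = 1/0.6328 ≈ 1.58.
The tax multiplier is −c × k ≈ −1.248, so ΔY = k × (−c·ΔT) = (−$141.41 billion) / 0.6328 ≈ −$223 billion.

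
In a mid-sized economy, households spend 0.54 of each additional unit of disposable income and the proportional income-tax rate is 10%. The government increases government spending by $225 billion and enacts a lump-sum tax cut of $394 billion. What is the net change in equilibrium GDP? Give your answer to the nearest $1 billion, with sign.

Expenditure multiplier = 1/(1 − c(1−t)) = 1/(1 − 0.54×0.9) = 1/0.514 ≈ 1.946.
ΔG contributes k·ΔG = (+$225 billion) / 0.514 ≈ +$437.7 billion.
ΔT of −$394 billion changes first-round spending by −c·ΔT = +$212.76 billion, contributing k·(−c·ΔT) = (+$212.76 billion) / 0.514 ≈ +$413.9 billion.
Net ΔY = k(ΔG − c·ΔT) = (+$437.76 billion) / 0.514 ≈ +$852 billion.

+$852 billion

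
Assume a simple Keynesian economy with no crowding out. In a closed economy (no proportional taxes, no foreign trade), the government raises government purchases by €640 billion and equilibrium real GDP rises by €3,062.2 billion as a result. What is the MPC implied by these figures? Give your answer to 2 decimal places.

Implied spending multiplier k = ΔY/ΔG = 3,062.2/640 ≈ 4.7847.
Since k = 1/(1 − MPC), MPC = 1 − 1/k = 1 − ΔG/ΔY = 1 − 640/3,062.2 ≈ 0.79.

0.79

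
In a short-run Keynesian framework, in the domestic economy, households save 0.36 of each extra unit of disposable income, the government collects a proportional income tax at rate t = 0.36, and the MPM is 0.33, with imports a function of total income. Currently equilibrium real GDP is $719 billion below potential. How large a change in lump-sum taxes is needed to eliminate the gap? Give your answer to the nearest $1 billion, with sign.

−$1,034 billion

MPC = 1 − MPS = 1 − 0.36 = 0.64.
Spending multiplier = 1/(1 − c(1−t) + m) = 1/(1 − 0.64×0.64 + 0.33) = 1/0.9204 ≈ 1.086.
Tax multiplier = −c·k = −0.64/0.9204 ≈ −0.695. Need ΔY = +$719 billion, so ΔT = ΔY/(−c·k) = −(+$719 billion) × 0.9204 / 0.64 ≈ −$1,034 billion.
The government should cut lump-sum taxes by $1,034 billion.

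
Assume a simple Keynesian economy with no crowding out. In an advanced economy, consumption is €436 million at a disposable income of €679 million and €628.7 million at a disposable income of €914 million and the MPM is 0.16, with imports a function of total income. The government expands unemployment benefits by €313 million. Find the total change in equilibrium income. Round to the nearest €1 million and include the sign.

MPC = ΔC/ΔYd = (628.7 − 436)/(914 − 679) = 192.7/235 = 0.82.
The transfer change shifts disposable income by +€313 million, so first-round consumption changes by c·ΔTR = 0.82 × (+€313 million) = +€256.66 million.
Expenditure multiplier = 1/(1 − c + m) = 1/(1 − 0.82 + 0.16) = 1/0.34 ≈ 2.941.
The transfer multiplier is c × k ≈ 2.412, so ΔY = k × (c·ΔTR) = (+€256.66 million) / 0.34 ≈ +€755 million.

+€755 million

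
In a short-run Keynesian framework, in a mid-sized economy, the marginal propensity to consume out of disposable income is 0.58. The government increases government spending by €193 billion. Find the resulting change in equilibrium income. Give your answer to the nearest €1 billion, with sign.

+€460 billion

Expenditure multiplier = 1/(1 − MPC) = 1/(1 − 0.58) = 1/0.42 ≈ 2.381.
ΔY = k × ΔG = (+€193 billion) / 0.42 ≈ +€460 billion.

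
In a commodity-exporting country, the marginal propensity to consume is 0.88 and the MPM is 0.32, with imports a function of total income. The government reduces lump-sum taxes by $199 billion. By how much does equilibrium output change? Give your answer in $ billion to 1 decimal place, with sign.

A lump-sum tax change of −$199 billion shifts disposable income by +$199 billion; first-round consumption changes by −c × ΔT = −0.88 × (−$199 billion) = +$175.12 billion.
Expenditure multiplier = 1/(1 − c + m) = 1/(1 − 0.88 + 0.32) = 1/0.44 ≈ 2.273.
The tax multiplier is −c × k = −2, so ΔY = k × (−c·ΔT) = (+$175.12 billion) / 0.44 = +$398 billion.

+$398.0 billion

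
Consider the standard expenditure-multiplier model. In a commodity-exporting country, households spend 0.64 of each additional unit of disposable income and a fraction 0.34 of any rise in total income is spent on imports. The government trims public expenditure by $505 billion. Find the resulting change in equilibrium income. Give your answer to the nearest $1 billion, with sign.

−$721 billion

Expenditure multiplier = 1/(1 − c + m) = 1/(1 − 0.64 + 0.34) = 1/0.7 ≈ 1.429.
ΔY = k × ΔG = (−$505 billion) / 0.7 ≈ −$721 billion.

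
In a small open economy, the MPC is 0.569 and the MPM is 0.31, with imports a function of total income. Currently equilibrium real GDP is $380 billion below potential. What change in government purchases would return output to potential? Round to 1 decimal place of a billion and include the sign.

Spending multiplier = 1/(1 − c + m) = 1/(1 − 0.569 + 0.31) = 1/0.741 ≈ 1.35.
Need ΔY = +$380 billion, so ΔG = ΔY/k = (+$380 billion) × 0.741 ≈ +$281.6 billion.
The government should increase government purchases by $281.6 billion.

+$281.6 billion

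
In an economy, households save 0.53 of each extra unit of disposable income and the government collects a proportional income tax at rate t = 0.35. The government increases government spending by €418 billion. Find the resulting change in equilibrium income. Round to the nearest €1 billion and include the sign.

MPC = 1 − MPS = 1 − 0.53 = 0.47.
Expenditure multiplier = 1/(1 − c(1−t)) = 1/(1 − 0.47×0.65) = 1/0.6945 ≈ 1.44.
ΔY = k × ΔG = (+€418 billion) / 0.6945 ≈ +€602 billion.

+€602 billion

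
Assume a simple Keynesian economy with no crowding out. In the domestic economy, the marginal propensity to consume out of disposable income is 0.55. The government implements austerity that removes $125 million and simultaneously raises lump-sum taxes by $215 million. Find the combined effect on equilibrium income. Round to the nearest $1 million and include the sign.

Expenditure multiplier = 1/(1 − MPC) = 1/(1 − 0.55) = 1/0.45 ≈ 2.222.
ΔG contributes k·ΔG = (−$125 million) / 0.45 ≈ −$277.8 million.
ΔT of +$215 million changes first-round spending by −c·ΔT = −$118.25 million, contributing k·(−c·ΔT) = (−$118.25 million) / 0.45 ≈ −$262.8 million.
Net ΔY = k(ΔG − c·ΔT) = (−$243.25 million) / 0.45 ≈ −$541 million.

−$541 million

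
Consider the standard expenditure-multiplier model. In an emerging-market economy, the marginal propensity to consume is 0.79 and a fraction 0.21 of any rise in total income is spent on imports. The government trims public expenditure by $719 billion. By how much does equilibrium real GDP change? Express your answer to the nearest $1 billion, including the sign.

−$1,712 billion

Spending multiplier = 1/(1 − c + m) = 1/(1 − 0.79 + 0.21) = 1/0.42 ≈ 2.381.
ΔY = k × ΔG = (−$719 billion) / 0.42 ≈ −$1,712 billion.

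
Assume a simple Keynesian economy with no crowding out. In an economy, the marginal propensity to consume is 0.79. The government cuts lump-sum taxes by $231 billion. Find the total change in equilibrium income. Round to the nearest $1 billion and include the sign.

+$869 billion

A lump-sum tax change of −$231 billion shifts disposable income by +$231 billion; first-round consumption changes by −c × ΔT = −0.79 × (−$231 billion) = +$182.49 billion.
Expenditure multiplier = 1/(1 − MPC) = 1/(1 − 0.79) = 1/0.21 ≈ 4.762.
The tax multiplier is −c × k ≈ −3.762, so ΔY = k × (−c·ΔT) = (+$182.49 billion) / 0.21 = +$869 billion.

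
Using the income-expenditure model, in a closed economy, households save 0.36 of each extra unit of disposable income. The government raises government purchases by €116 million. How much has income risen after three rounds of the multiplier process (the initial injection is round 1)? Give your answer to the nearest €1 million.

MPC = 1 − MPS = 1 − 0.36 = 0.64.
Round 1 adds ΔG = €116 million; each later round is MPC = 0.64 times the previous.
After 3 rounds: 116 + 74.24 + 47.5136 = ΔG·(1 − c^3)/(1 − c) = 116 × (1 − 0.262144)/0.36 ≈ €238 million.

€238 million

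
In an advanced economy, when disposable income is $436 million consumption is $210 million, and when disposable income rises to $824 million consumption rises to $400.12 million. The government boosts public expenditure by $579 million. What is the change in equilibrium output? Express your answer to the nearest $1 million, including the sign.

+$1,135 million

MPC = ΔC/ΔYd = (400.12 − 210)/(824 − 436) = 190.12/388 = 0.49.
Government-spending multiplier = 1/(1 − MPC) = 1/(1 − 0.49) = 1/0.51 ≈ 1.961.
ΔY = k × ΔG = (+$579 million) / 0.51 ≈ +$1,135 million.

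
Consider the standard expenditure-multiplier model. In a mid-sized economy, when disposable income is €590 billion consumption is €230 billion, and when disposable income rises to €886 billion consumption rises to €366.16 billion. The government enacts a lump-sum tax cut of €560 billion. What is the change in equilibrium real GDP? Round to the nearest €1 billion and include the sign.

+€477 billion

MPC = ΔC/ΔYd = (366.16 − 230)/(886 − 590) = 136.16/296 = 0.46.
A lump-sum tax change of −€560 billion shifts disposable income by +€560 billion; first-round consumption changes by −c × ΔT = −0.46 × (−€560 billion) = +€257.6 billion.
Expenditure multiplier = 1/(1 − MPC) = 1/(1 − 0.46) = 1/0.54 ≈ 1.852.
The tax multiplier is −c × k ≈ −0.852, so ΔY = k × (−c·ΔT) = (+€257.6 billion) / 0.54 ≈ +€477 billion.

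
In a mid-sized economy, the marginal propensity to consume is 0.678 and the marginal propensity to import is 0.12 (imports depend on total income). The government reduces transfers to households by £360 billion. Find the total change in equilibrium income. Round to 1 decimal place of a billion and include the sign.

−£552.2 billion

The transfer change shifts disposable income by −£360 billion, so first-round consumption changes by c·ΔTR = 0.678 × (−£360 billion) = −£244.08 billion.
Expenditure multiplier = 1/(1 − c + m) = 1/(1 − 0.678 + 0.12) = 1/0.442 ≈ 2.262.
The transfer multiplier is c × k ≈ 1.534, so ΔY = k × (c·ΔTR) = (−£244.08 billion) / 0.442 ≈ −£552.2 billion.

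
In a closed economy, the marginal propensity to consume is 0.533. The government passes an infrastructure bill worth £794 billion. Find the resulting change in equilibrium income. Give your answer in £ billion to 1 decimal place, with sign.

+£1,700.2 billion

Expenditure multiplier = 1/(1 − MPC) = 1/(1 − 0.533) = 1/0.467 ≈ 2.141.
ΔY = k × ΔG = (+£794 billion) / 0.467 ≈ +£1,700.2 billion.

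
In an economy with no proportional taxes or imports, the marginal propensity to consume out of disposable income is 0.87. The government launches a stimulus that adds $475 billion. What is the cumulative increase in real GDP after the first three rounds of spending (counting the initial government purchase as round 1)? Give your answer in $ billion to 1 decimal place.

$1,247.8 billion

Round 1 adds ΔG = $475 billion; each later round is MPC = 0.87 times the previous.
After 3 rounds: 475 + 413.25 + 359.5275 = ΔG·(1 − c^3)/(1 − c) = 475 × (1 − 0.658503)/0.13 ≈ $1,247.8 billion.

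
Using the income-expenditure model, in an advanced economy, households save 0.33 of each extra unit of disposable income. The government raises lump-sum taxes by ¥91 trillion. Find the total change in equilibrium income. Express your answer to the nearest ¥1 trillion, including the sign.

MPC = 1 − MPS = 1 − 0.33 = 0.67.
A lump-sum tax change of +¥91 trillion shifts disposable income by −¥91 trillion; first-round consumption changes by −c × ΔT = −0.67 × (+¥91 trillion) = −¥60.97 trillion.
Expenditure multiplier = 1/(1 − MPC) = 1/(1 − 0.67) = 1/0.33 ≈ 3.03.
The tax multiplier is −c × k ≈ −2.03, so ΔY = k × (−c·ΔT) = (−¥60.97 trillion) / 0.33 ≈ −¥185 trillion.

−¥185 trillion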